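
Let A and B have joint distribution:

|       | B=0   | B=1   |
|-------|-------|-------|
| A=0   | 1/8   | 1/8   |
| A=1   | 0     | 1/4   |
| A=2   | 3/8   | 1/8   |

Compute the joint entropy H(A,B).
H(A,B) = -Σ P(A,B) log₂ P(A,B), summed over the non-zero cells:
H(A,B) = -[(1/8)·log₂(1/8) + (1/8)·log₂(1/8) + (1/4)·log₂(1/4) + (3/8)·log₂(3/8) + (1/8)·log₂(1/8)]
  = 0.3750 + 0.3750 + 0.5000 + 0.5306 + 0.3750
  = 2.1556 bits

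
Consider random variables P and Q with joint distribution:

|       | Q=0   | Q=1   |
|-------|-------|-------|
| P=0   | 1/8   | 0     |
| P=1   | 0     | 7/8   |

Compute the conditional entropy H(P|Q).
Marginal P(Q) (column sums):
  P(Q=0) = 1/8 + 0 = 1/8
  P(Q=1) = 0 + 7/8 = 7/8

H(P|Q) = -Σ P(P,Q)·log₂ P(P|Q), where P(P|Q) = P(P,Q) / P(Q)
  (cells with P(P,Q) = 0 contribute 0)
  (P=0,Q=0): P(P|Q) = (1/8)/(1/8) = 1;  -(1/8)·log₂(1) = 0.0000
  (P=1,Q=1): P(P|Q) = (7/8)/(7/8) = 1;  -(7/8)·log₂(1) = 0.0000
H(P|Q) = 0.0000 + 0.0000
  = 0.0000 bits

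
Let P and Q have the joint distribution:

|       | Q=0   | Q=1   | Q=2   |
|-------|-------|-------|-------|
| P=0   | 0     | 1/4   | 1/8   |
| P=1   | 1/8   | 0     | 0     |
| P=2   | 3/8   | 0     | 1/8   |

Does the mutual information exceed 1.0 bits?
Marginal P(P) (row sums):
  P(P=0) = 0 + 1/4 + 1/8 = 3/8
  P(P=1) = 1/8 + 0 + 0 = 1/8
  P(P=2) = 3/8 + 0 + 1/8 = 1/2
Marginal P(Q) (column sums):
  P(Q=0) = 0 + 1/8 + 3/8 = 1/2
  P(Q=1) = 1/4 + 0 + 0 = 1/4
  P(Q=2) = 1/8 + 0 + 1/8 = 1/4

H(P) = -[(3/8)·log₂(3/8) + (1/8)·log₂(1/8) + (1/2)·log₂(1/2)]
  = 0.5306 + 0.3750 + 0.5000
  = 1.4056 bits
H(Q) = -[(1/2)·log₂(1/2) + (1/4)·log₂(1/4) + (1/4)·log₂(1/4)]
  = 0.5000 + 0.5000 + 0.5000
  = 1.5000 bits
H(P,Q) = -[(1/4)·log₂(1/4) + (1/8)·log₂(1/8) + (1/8)·log₂(1/8) + (3/8)·log₂(3/8) + (1/8)·log₂(1/8)]
  = 0.5000 + 0.3750 + 0.3750 + 0.5306 + 0.3750
  = 2.1556 bits

I(P;Q) = H(P) + H(Q) - H(P,Q)
  = 1.4056 + 1.5000 - 2.1556
  = 0.7500 bits

No. I(P;Q) = 0.7500 bits, which is ≤ 1.0 bits.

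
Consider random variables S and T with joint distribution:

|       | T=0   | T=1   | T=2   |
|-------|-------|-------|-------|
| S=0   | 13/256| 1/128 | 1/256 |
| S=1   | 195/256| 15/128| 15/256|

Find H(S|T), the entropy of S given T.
Marginal P(T) (column sums):
  P(T=0) = 13/256 + 195/256 = 13/16
  P(T=1) = 1/128 + 15/128 = 1/8
  P(T=2) = 1/256 + 15/256 = 1/16

H(S|T) = -Σ P(S,T)·log₂ P(S|T), where P(S|T) = P(S,T) / P(T)
  (S=0,T=0): P(S|T) = (13/256)/(13/16) = 1/16;  -(13/256)·log₂(1/16) = 0.2031
  (S=0,T=1): P(S|T) = (1/128)/(1/8) = 1/16;  -(1/128)·log₂(1/16) = 0.0313
  (S=0,T=2): P(S|T) = (1/256)/(1/16) = 1/16;  -(1/256)·log₂(1/16) = 0.0156
  (S=1,T=0): P(S|T) = (195/256)/(13/16) = 15/16;  -(195/256)·log₂(15/16) = 0.0709
  (S=1,T=1): P(S|T) = (15/128)/(1/8) = 15/16;  -(15/128)·log₂(15/16) = 0.0109
  (S=1,T=2): P(S|T) = (15/256)/(1/16) = 15/16;  -(15/256)·log₂(15/16) = 0.0055
H(S|T) = 0.2031 + 0.0313 + 0.0156 + 0.0709 + 0.0109 + 0.0055
  = 0.3373 bits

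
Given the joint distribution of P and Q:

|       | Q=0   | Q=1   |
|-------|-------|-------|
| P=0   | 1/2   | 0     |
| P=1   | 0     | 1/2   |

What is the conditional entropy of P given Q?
Marginal P(Q) (column sums):
  P(Q=0) = 1/2 + 0 = 1/2
  P(Q=1) = 0 + 1/2 = 1/2

H(P|Q) = -Σ P(P,Q)·log₂ P(P|Q), where P(P|Q) = P(P,Q) / P(Q)
  (cells with P(P,Q) = 0 contribute 0)
  (P=0,Q=0): P(P|Q) = (1/2)/(1/2) = 1;  -(1/2)·log₂(1) = 0.0000
  (P=1,Q=1): P(P|Q) = (1/2)/(1/2) = 1;  -(1/2)·log₂(1) = 0.0000
H(P|Q) = 0.0000 + 0.0000
  = 0.0000 bits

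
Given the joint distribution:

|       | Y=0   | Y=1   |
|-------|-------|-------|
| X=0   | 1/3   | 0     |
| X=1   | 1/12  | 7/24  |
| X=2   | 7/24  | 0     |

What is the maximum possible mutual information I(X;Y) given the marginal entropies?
The upper bound on mutual information is I(X;Y) ≤ min(H(X), H(Y)).

Marginal P(X) (row sums):
  P(X=0) = 1/3 + 0 = 1/3
  P(X=1) = 1/12 + 7/24 = 3/8
  P(X=2) = 7/24 + 0 = 7/24
Marginal P(Y) (column sums):
  P(Y=0) = 1/3 + 1/12 + 7/24 = 17/24
  P(Y=1) = 0 + 7/24 + 0 = 7/24

H(X) = -[(1/3)·log₂(1/3) + (3/8)·log₂(3/8) + (7/24)·log₂(7/24)]
  = 0.5283 + 0.5306 + 0.5185
  = 1.5774 bits
H(Y) = -[(17/24)·log₂(17/24) + (7/24)·log₂(7/24)]
  = 0.3524 + 0.5185
  = 0.8709 bits

Maximum possible I(X;Y) = min(1.5774, 0.8709) = 0.8709 bits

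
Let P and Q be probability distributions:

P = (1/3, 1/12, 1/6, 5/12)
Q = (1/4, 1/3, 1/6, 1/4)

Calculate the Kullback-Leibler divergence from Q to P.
D(P||Q) = Σ P(i) log₂(P(i)/Q(i))
  i=0: (1/3) × log₂((1/3)/(1/4)) = (1/3) × log₂(4/3) = 0.1383
  i=1: (1/12) × log₂((1/12)/(1/3)) = (1/12) × log₂(1/4) = -0.1667
  i=2: (1/6) × log₂((1/6)/(1/6)) = (1/6) × log₂(1) = 0.0000
  i=3: (5/12) × log₂((5/12)/(1/4)) = (5/12) × log₂(5/3) = 0.3071
D(P||Q) = 0.1383 - 0.1667 + 0.0000 + 0.3071
  = 0.2787 bits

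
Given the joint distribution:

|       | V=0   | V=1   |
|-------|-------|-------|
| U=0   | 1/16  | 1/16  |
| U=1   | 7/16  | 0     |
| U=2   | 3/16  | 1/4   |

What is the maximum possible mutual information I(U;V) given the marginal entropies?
The upper bound on mutual information is I(U;V) ≤ min(H(U), H(V)).

Marginal P(U) (row sums):
  P(U=0) = 1/16 + 1/16 = 1/8
  P(U=1) = 7/16 + 0 = 7/16
  P(U=2) = 3/16 + 1/4 = 7/16
Marginal P(V) (column sums):
  P(V=0) = 1/16 + 7/16 + 3/16 = 11/16
  P(V=1) = 1/16 + 0 + 1/4 = 5/16

H(U) = -[(1/8)·log₂(1/8) + (7/16)·log₂(7/16) + (7/16)·log₂(7/16)]
  = 0.3750 + 0.5218 + 0.5218
  = 1.4186 bits
H(V) = -[(11/16)·log₂(11/16) + (5/16)·log₂(5/16)]
  = 0.3716 + 0.5244
  = 0.8960 bits

Maximum possible I(U;V) = min(1.4186, 0.8960) = 0.8960 bits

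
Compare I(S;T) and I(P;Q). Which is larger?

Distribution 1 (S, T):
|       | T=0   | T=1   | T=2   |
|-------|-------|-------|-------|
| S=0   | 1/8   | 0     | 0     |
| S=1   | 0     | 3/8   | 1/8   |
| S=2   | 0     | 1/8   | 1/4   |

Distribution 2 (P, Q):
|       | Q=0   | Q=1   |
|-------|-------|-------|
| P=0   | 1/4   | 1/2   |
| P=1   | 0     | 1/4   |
Distribution 1 (S, T):
Marginal P(S) (row sums):
  P(S=0) = 1/8 + 0 + 0 = 1/8
  P(S=1) = 0 + 3/8 + 1/8 = 1/2
  P(S=2) = 0 + 1/8 + 1/4 = 3/8
Marginal P(T) (column sums):
  P(T=0) = 1/8 + 0 + 0 = 1/8
  P(T=1) = 0 + 3/8 + 1/8 = 1/2
  P(T=2) = 0 + 1/8 + 1/4 = 3/8

H(S) = -[(1/8)·log₂(1/8) + (1/2)·log₂(1/2) + (3/8)·log₂(3/8)]
  = 0.3750 + 0.5000 + 0.5306
  = 1.4056 bits
H(T) = -[(1/8)·log₂(1/8) + (1/2)·log₂(1/2) + (3/8)·log₂(3/8)]
  = 0.3750 + 0.5000 + 0.5306
  = 1.4056 bits
H(S,T) = -[(1/8)·log₂(1/8) + (3/8)·log₂(3/8) + (1/8)·log₂(1/8) + (1/8)·log₂(1/8) + (1/4)·log₂(1/4)]
  = 0.3750 + 0.5306 + 0.3750 + 0.3750 + 0.5000
  = 2.1556 bits

I(S;T) = H(S) + H(T) - H(S,T)
  = 1.4056 + 1.4056 - 2.1556
  = 0.6556 bits

Distribution 2 (P, Q):
Marginal P(P) (row sums):
  P(P=0) = 1/4 + 1/2 = 3/4
  P(P=1) = 0 + 1/4 = 1/4
Marginal P(Q) (column sums):
  P(Q=0) = 1/4 + 0 = 1/4
  P(Q=1) = 1/2 + 1/4 = 3/4

H(P) = -[(3/4)·log₂(3/4) + (1/4)·log₂(1/4)]
  = 0.3113 + 0.5000
  = 0.8113 bits
H(Q) = -[(1/4)·log₂(1/4) + (3/4)·log₂(3/4)]
  = 0.5000 + 0.3113
  = 0.8113 bits
H(P,Q) = -[(1/4)·log₂(1/4) + (1/2)·log₂(1/2) + (1/4)·log₂(1/4)]
  = 0.5000 + 0.5000 + 0.5000
  = 1.5000 bits

I(P;Q) = H(P) + H(Q) - H(P,Q)
  = 0.8113 + 0.8113 - 1.5000
  = 0.1226 bits

I(S;T) = 0.6556 bits > I(P;Q) = 0.1226 bits, so (S, T) has the higher mutual information (stronger dependence).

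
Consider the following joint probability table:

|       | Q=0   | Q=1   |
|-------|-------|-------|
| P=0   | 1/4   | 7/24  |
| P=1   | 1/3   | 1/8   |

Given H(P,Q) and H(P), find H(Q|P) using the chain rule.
From the chain rule: H(P,Q) = H(P) + H(Q|P)
Therefore: H(Q|P) = H(P,Q) - H(P)

H(P,Q) = -[(1/4)·log₂(1/4) + (7/24)·log₂(7/24) + (1/3)·log₂(1/3) + (1/8)·log₂(1/8)]
  = 0.5000 + 0.5185 + 0.5283 + 0.3750
  = 1.9218 bits
Marginal P(P) (row sums):
  P(P=0) = 1/4 + 7/24 = 13/24
  P(P=1) = 1/3 + 1/8 = 11/24
H(P) = -[(13/24)·log₂(13/24) + (11/24)·log₂(11/24)]
  = 0.4791 + 0.5159
  = 0.9950 bits

H(Q|P) = 1.9218 - 0.9950 = 0.9268 bits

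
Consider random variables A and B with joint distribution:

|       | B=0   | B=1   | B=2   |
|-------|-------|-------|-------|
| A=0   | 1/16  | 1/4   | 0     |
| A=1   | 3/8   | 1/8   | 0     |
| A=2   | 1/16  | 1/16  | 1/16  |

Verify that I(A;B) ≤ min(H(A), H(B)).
Marginal P(A) (row sums):
  P(A=0) = 1/16 + 1/4 + 0 = 5/16
  P(A=1) = 3/8 + 1/8 + 0 = 1/2
  P(A=2) = 1/16 + 1/16 + 1/16 = 3/16
Marginal P(B) (column sums):
  P(B=0) = 1/16 + 3/8 + 1/16 = 1/2
  P(B=1) = 1/4 + 1/8 + 1/16 = 7/16
  P(B=2) = 0 + 0 + 1/16 = 1/16

H(A) = -[(5/16)·log₂(5/16) + (1/2)·log₂(1/2) + (3/16)·log₂(3/16)]
  = 0.5244 + 0.5000 + 0.4528
  = 1.4772 bits
H(B) = -[(1/2)·log₂(1/2) + (7/16)·log₂(7/16) + (1/16)·log₂(1/16)]
  = 0.5000 + 0.5218 + 0.2500
  = 1.2718 bits
H(A,B) = -[(1/16)·log₂(1/16) + (1/4)·log₂(1/4) + (3/8)·log₂(3/8) + (1/8)·log₂(1/8) + (1/16)·log₂(1/16) + (1/16)·log₂(1/16) + (1/16)·log₂(1/16)]
  = 0.2500 + 0.5000 + 0.5306 + 0.3750 + 0.2500 + 0.2500 + 0.2500
  = 2.4056 bits

I(A;B) = H(A) + H(B) - H(A,B)
  = 1.4772 + 1.2718 - 2.4056
  = 0.3434 bits

min(H(A), H(B)) = min(1.4772, 1.2718) = 1.2718 bits
Since 0.3434 ≤ 1.2718, the bound is satisfied ✓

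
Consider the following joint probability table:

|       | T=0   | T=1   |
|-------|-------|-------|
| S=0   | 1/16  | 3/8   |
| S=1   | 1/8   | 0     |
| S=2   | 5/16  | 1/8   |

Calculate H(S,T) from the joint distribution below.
H(S,T) = -Σ P(S,T) log₂ P(S,T), summed over the non-zero cells:
H(S,T) = -[(1/16)·log₂(1/16) + (3/8)·log₂(3/8) + (1/8)·log₂(1/8) + (5/16)·log₂(5/16) + (1/8)·log₂(1/8)]
  = 0.2500 + 0.5306 + 0.3750 + 0.5244 + 0.3750
  = 2.0550 bits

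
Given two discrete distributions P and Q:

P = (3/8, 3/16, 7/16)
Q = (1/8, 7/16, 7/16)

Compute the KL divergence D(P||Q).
D(P||Q) = Σ P(i) log₂(P(i)/Q(i))
  i=0: (3/8) × log₂((3/8)/(1/8)) = (3/8) × log₂(3) = 0.5944
  i=1: (3/16) × log₂((3/16)/(7/16)) = (3/16) × log₂(3/7) = -0.2292
  i=2: (7/16) × log₂((7/16)/(7/16)) = (7/16) × log₂(1) = 0.0000
D(P||Q) = 0.5944 - 0.2292 + 0.0000
  = 0.3652 bits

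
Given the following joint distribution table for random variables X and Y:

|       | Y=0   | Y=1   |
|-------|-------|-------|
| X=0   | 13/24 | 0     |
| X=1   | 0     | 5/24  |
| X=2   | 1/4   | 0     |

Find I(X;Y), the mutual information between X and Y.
Marginal P(X) (row sums):
  P(X=0) = 13/24 + 0 = 13/24
  P(X=1) = 0 + 5/24 = 5/24
  P(X=2) = 1/4 + 0 = 1/4
Marginal P(Y) (column sums):
  P(Y=0) = 13/24 + 0 + 1/4 = 19/24
  P(Y=1) = 0 + 5/24 + 0 = 5/24

H(X) = -[(13/24)·log₂(13/24) + (5/24)·log₂(5/24) + (1/4)·log₂(1/4)]
  = 0.4791 + 0.4715 + 0.5000
  = 1.4506 bits
H(Y) = -[(19/24)·log₂(19/24) + (5/24)·log₂(5/24)]
  = 0.2668 + 0.4715
  = 0.7383 bits
H(X,Y) = -[(13/24)·log₂(13/24) + (5/24)·log₂(5/24) + (1/4)·log₂(1/4)]
  = 0.4791 + 0.4715 + 0.5000
  = 1.4506 bits

I(X;Y) = H(X) + H(Y) - H(X,Y)
  = 1.4506 + 0.7383 - 1.4506
  = 0.7383 bits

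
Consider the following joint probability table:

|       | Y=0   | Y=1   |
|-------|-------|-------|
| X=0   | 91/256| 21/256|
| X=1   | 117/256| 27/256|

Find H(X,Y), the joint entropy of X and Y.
H(X,Y) = -Σ P(X,Y) log₂ P(X,Y), summed over the non-zero cells:
H(X,Y) = -[(91/256)·log₂(91/256) + (21/256)·log₂(21/256) + (117/256)·log₂(117/256) + (27/256)·log₂(27/256)]
  = 0.5304 + 0.2959 + 0.5163 + 0.3423
  = 1.6849 bits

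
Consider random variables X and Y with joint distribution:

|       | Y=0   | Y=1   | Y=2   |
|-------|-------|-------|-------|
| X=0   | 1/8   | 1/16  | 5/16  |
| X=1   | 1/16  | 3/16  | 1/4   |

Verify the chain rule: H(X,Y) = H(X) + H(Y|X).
Left side:
H(X,Y) = -[(1/8)·log₂(1/8) + (1/16)·log₂(1/16) + (5/16)·log₂(5/16) + (1/16)·log₂(1/16) + (3/16)·log₂(3/16) + (1/4)·log₂(1/4)]
  = 0.3750 + 0.2500 + 0.5244 + 0.2500 + 0.4528 + 0.5000
  = 2.3522 bits

Right side:
Marginal P(X) (row sums):
  P(X=0) = 1/8 + 1/16 + 5/16 = 1/2
  P(X=1) = 1/16 + 3/16 + 1/4 = 1/2
H(X) = -[(1/2)·log₂(1/2) + (1/2)·log₂(1/2)]
  = 0.5000 + 0.5000
  = 1.0000 bits
H(Y|X) = -Σ P(X,Y)·log₂ P(Y|X), where P(Y|X) = P(X,Y) / P(X)
  (X=0,Y=0): P(Y|X) = (1/8)/(1/2) = 1/4;  -(1/8)·log₂(1/4) = 0.2500
  (X=0,Y=1): P(Y|X) = (1/16)/(1/2) = 1/8;  -(1/16)·log₂(1/8) = 0.1875
  (X=0,Y=2): P(Y|X) = (5/16)/(1/2) = 5/8;  -(5/16)·log₂(5/8) = 0.2119
  (X=1,Y=0): P(Y|X) = (1/16)/(1/2) = 1/8;  -(1/16)·log₂(1/8) = 0.1875
  (X=1,Y=1): P(Y|X) = (3/16)/(1/2) = 3/8;  -(3/16)·log₂(3/8) = 0.2653
  (X=1,Y=2): P(Y|X) = (1/4)/(1/2) = 1/2;  -(1/4)·log₂(1/2) = 0.2500
H(Y|X) = 0.2500 + 0.1875 + 0.2119 + 0.1875 + 0.2653 + 0.2500
  = 1.3522 bits
H(X) + H(Y|X) = 1.0000 + 1.3522 = 2.3522 bits

Both sides equal 2.3522 bits, so the chain rule holds ✓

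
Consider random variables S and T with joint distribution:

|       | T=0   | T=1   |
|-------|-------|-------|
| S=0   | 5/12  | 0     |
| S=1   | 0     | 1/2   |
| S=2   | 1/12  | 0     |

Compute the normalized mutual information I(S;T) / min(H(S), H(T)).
Marginal P(S) (row sums):
  P(S=0) = 5/12 + 0 = 5/12
  P(S=1) = 0 + 1/2 = 1/2
  P(S=2) = 1/12 + 0 = 1/12
Marginal P(T) (column sums):
  P(T=0) = 5/12 + 0 + 1/12 = 1/2
  P(T=1) = 0 + 1/2 + 0 = 1/2

H(S) = -[(5/12)·log₂(5/12) + (1/2)·log₂(1/2) + (1/12)·log₂(1/12)]
  = 0.5263 + 0.5000 + 0.2987
  = 1.3250 bits
H(T) = -[(1/2)·log₂(1/2) + (1/2)·log₂(1/2)]
  = 0.5000 + 0.5000
  = 1.0000 bits
H(S,T) = -[(5/12)·log₂(5/12) + (1/2)·log₂(1/2) + (1/12)·log₂(1/12)]
  = 0.5263 + 0.5000 + 0.2987
  = 1.3250 bits

I(S;T) = H(S) + H(T) - H(S,T)
  = 1.3250 + 1.0000 - 1.3250
  = 1.0000 bits

min(H(S), H(T)) = min(1.3250, 1.0000) = 1.0000 bits
Normalized MI = 1.0000 / 1.0000 = 1.0000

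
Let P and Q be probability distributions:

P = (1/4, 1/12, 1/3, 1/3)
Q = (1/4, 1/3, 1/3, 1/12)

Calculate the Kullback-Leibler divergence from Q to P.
D(P||Q) = Σ P(i) log₂(P(i)/Q(i))
  i=0: (1/4) × log₂((1/4)/(1/4)) = (1/4) × log₂(1) = 0.0000
  i=1: (1/12) × log₂((1/12)/(1/3)) = (1/12) × log₂(1/4) = -0.1667
  i=2: (1/3) × log₂((1/3)/(1/3)) = (1/3) × log₂(1) = 0.0000
  i=3: (1/3) × log₂((1/3)/(1/12)) = (1/3) × log₂(4) = 0.6667
D(P||Q) = 0.0000 - 0.1667 + 0.0000 + 0.6667
  = 0.5000 bits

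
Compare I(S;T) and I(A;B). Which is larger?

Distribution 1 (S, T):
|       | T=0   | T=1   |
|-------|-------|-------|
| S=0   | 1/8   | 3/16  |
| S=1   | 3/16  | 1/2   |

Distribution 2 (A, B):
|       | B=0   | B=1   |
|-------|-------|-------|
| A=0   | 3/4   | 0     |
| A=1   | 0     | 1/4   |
Distribution 1 (S, T):
Marginal P(S) (row sums):
  P(S=0) = 1/8 + 3/16 = 5/16
  P(S=1) = 3/16 + 1/2 = 11/16
Marginal P(T) (column sums):
  P(T=0) = 1/8 + 3/16 = 5/16
  P(T=1) = 3/16 + 1/2 = 11/16

H(S) = -[(5/16)·log₂(5/16) + (11/16)·log₂(11/16)]
  = 0.5244 + 0.3716
  = 0.8960 bits
H(T) = -[(5/16)·log₂(5/16) + (11/16)·log₂(11/16)]
  = 0.5244 + 0.3716
  = 0.8960 bits
H(S,T) = -[(1/8)·log₂(1/8) + (3/16)·log₂(3/16) + (3/16)·log₂(3/16) + (1/2)·log₂(1/2)]
  = 0.3750 + 0.4528 + 0.4528 + 0.5000
  = 1.7806 bits

I(S;T) = H(S) + H(T) - H(S,T)
  = 0.8960 + 0.8960 - 1.7806
  = 0.0114 bits

Distribution 2 (A, B):
Marginal P(A) (row sums):
  P(A=0) = 3/4 + 0 = 3/4
  P(A=1) = 0 + 1/4 = 1/4
Marginal P(B) (column sums):
  P(B=0) = 3/4 + 0 = 3/4
  P(B=1) = 0 + 1/4 = 1/4

H(A) = -[(3/4)·log₂(3/4) + (1/4)·log₂(1/4)]
  = 0.3113 + 0.5000
  = 0.8113 bits
H(B) = -[(3/4)·log₂(3/4) + (1/4)·log₂(1/4)]
  = 0.3113 + 0.5000
  = 0.8113 bits
H(A,B) = -[(3/4)·log₂(3/4) + (1/4)·log₂(1/4)]
  = 0.3113 + 0.5000
  = 0.8113 bits

I(A;B) = H(A) + H(B) - H(A,B)
  = 0.8113 + 0.8113 - 0.8113
  = 0.8113 bits

I(A;B) = 0.8113 bits > I(S;T) = 0.0114 bits, so (A, B) has the higher mutual information (stronger dependence).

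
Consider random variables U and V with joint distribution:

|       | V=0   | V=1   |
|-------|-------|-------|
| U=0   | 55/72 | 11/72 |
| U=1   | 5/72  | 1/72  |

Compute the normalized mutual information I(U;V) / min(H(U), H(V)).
Marginal P(U) (row sums):
  P(U=0) = 55/72 + 11/72 = 11/12
  P(U=1) = 5/72 + 1/72 = 1/12
Marginal P(V) (column sums):
  P(V=0) = 55/72 + 5/72 = 5/6
  P(V=1) = 11/72 + 1/72 = 1/6

H(U) = -[(11/12)·log₂(11/12) + (1/12)·log₂(1/12)]
  = 0.1151 + 0.2987
  = 0.4138 bits
H(V) = -[(5/6)·log₂(5/6) + (1/6)·log₂(1/6)]
  = 0.2192 + 0.4308
  = 0.6500 bits
H(U,V) = -[(55/72)·log₂(55/72) + (11/72)·log₂(11/72) + (5/72)·log₂(5/72) + (1/72)·log₂(1/72)]
  = 0.2968 + 0.4141 + 0.2672 + 0.0857
  = 1.0638 bits

I(U;V) = H(U) + H(V) - H(U,V)
  = 0.4138 + 0.6500 - 1.0638
  = 0.0000 bits

min(H(U), H(V)) = min(0.4138, 0.6500) = 0.4138 bits
Normalized MI = 0.0000 / 0.4138 = 0.0000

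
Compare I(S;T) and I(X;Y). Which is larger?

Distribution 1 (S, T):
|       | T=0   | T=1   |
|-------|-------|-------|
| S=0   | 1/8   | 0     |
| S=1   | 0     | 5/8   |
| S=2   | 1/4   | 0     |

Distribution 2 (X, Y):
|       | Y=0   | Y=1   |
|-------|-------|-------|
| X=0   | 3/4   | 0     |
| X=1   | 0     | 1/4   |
Distribution 1 (S, T):
Marginal P(S) (row sums):
  P(S=0) = 1/8 + 0 = 1/8
  P(S=1) = 0 + 5/8 = 5/8
  P(S=2) = 1/4 + 0 = 1/4
Marginal P(T) (column sums):
  P(T=0) = 1/8 + 0 + 1/4 = 3/8
  P(T=1) = 0 + 5/8 + 0 = 5/8

H(S) = -[(1/8)·log₂(1/8) + (5/8)·log₂(5/8) + (1/4)·log₂(1/4)]
  = 0.3750 + 0.4238 + 0.5000
  = 1.2988 bits
H(T) = -[(3/8)·log₂(3/8) + (5/8)·log₂(5/8)]
  = 0.5306 + 0.4238
  = 0.9544 bits
H(S,T) = -[(1/8)·log₂(1/8) + (5/8)·log₂(5/8) + (1/4)·log₂(1/4)]
  = 0.3750 + 0.4238 + 0.5000
  = 1.2988 bits

I(S;T) = H(S) + H(T) - H(S,T)
  = 1.2988 + 0.9544 - 1.2988
  = 0.9544 bits

Distribution 2 (X, Y):
Marginal P(X) (row sums):
  P(X=0) = 3/4 + 0 = 3/4
  P(X=1) = 0 + 1/4 = 1/4
Marginal P(Y) (column sums):
  P(Y=0) = 3/4 + 0 = 3/4
  P(Y=1) = 0 + 1/4 = 1/4

H(X) = -[(3/4)·log₂(3/4) + (1/4)·log₂(1/4)]
  = 0.3113 + 0.5000
  = 0.8113 bits
H(Y) = -[(3/4)·log₂(3/4) + (1/4)·log₂(1/4)]
  = 0.3113 + 0.5000
  = 0.8113 bits
H(X,Y) = -[(3/4)·log₂(3/4) + (1/4)·log₂(1/4)]
  = 0.3113 + 0.5000
  = 0.8113 bits

I(X;Y) = H(X) + H(Y) - H(X,Y)
  = 0.8113 + 0.8113 - 0.8113
  = 0.8113 bits

I(S;T) = 0.9544 bits > I(X;Y) = 0.8113 bits, so (S, T) has the higher mutual information (stronger dependence).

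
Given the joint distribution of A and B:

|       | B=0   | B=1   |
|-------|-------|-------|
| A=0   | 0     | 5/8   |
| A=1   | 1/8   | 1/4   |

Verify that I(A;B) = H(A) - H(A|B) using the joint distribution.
Left side, from I(A;B) = H(A) + H(B) - H(A,B):
Marginal P(A) (row sums):
  P(A=0) = 0 + 5/8 = 5/8
  P(A=1) = 1/8 + 1/4 = 3/8
Marginal P(B) (column sums):
  P(B=0) = 0 + 1/8 = 1/8
  P(B=1) = 5/8 + 1/4 = 7/8

H(A) = -[(5/8)·log₂(5/8) + (3/8)·log₂(3/8)]
  = 0.4238 + 0.5306
  = 0.9544 bits
H(B) = -[(1/8)·log₂(1/8) + (7/8)·log₂(7/8)]
  = 0.3750 + 0.1686
  = 0.5436 bits
H(A,B) = -[(5/8)·log₂(5/8) + (1/8)·log₂(1/8) + (1/4)·log₂(1/4)]
  = 0.4238 + 0.3750 + 0.5000
  = 1.2988 bits

I(A;B) = H(A) + H(B) - H(A,B)
  = 0.9544 + 0.5436 - 1.2988
  = 0.1992 bits

Right side, with H(A|B) computed directly from the conditional probabilities:
H(A|B) = -Σ P(A,B)·log₂ P(A|B), where P(A|B) = P(A,B) / P(B)
  (cells with P(A,B) = 0 contribute 0)
  (A=0,B=1): P(A|B) = (5/8)/(7/8) = 5/7;  -(5/8)·log₂(5/7) = 0.3034
  (A=1,B=0): P(A|B) = (1/8)/(1/8) = 1;  -(1/8)·log₂(1) = 0.0000
  (A=1,B=1): P(A|B) = (1/4)/(7/8) = 2/7;  -(1/4)·log₂(2/7) = 0.4518
H(A|B) = 0.3034 + 0.0000 + 0.4518
  = 0.7552 bits
H(A) - H(A|B) = 0.9544 - 0.7552 = 0.1992 bits

Both sides equal 0.1992 bits, so I(A;B) = H(A) - H(A|B) ✓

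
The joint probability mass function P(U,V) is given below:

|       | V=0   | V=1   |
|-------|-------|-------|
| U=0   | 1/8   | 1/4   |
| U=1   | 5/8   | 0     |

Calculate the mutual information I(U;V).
Marginal P(U) (row sums):
  P(U=0) = 1/8 + 1/4 = 3/8
  P(U=1) = 5/8 + 0 = 5/8
Marginal P(V) (column sums):
  P(V=0) = 1/8 + 5/8 = 3/4
  P(V=1) = 1/4 + 0 = 1/4

H(U) = -[(3/8)·log₂(3/8) + (5/8)·log₂(5/8)]
  = 0.5306 + 0.4238
  = 0.9544 bits
H(V) = -[(3/4)·log₂(3/4) + (1/4)·log₂(1/4)]
  = 0.3113 + 0.5000
  = 0.8113 bits
H(U,V) = -[(1/8)·log₂(1/8) + (1/4)·log₂(1/4) + (5/8)·log₂(5/8)]
  = 0.3750 + 0.5000 + 0.4238
  = 1.2988 bits

I(U;V) = H(U) + H(V) - H(U,V)
  = 0.9544 + 0.8113 - 1.2988
  = 0.4669 bits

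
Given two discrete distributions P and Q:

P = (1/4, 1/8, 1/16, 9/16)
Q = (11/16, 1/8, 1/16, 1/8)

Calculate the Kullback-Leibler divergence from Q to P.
D(P||Q) = Σ P(i) log₂(P(i)/Q(i))
  i=0: (1/4) × log₂((1/4)/(11/16)) = (1/4) × log₂(4/11) = -0.3649
  i=1: (1/8) × log₂((1/8)/(1/8)) = (1/8) × log₂(1) = 0.0000
  i=2: (1/16) × log₂((1/16)/(1/16)) = (1/16) × log₂(1) = 0.0000
  i=3: (9/16) × log₂((9/16)/(1/8)) = (9/16) × log₂(9/2) = 1.2206
D(P||Q) = -0.3649 + 0.0000 + 0.0000 + 1.2206
  = 0.8557 bits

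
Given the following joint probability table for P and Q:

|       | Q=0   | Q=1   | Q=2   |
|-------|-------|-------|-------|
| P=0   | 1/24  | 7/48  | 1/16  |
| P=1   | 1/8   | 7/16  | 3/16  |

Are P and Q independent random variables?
Marginal P(P) (row sums):
  P(P=0) = 1/24 + 7/48 + 1/16 = 1/4
  P(P=1) = 1/8 + 7/16 + 3/16 = 3/4
Marginal P(Q) (column sums):
  P(Q=0) = 1/24 + 1/8 = 1/6
  P(Q=1) = 7/48 + 7/16 = 7/12
  P(Q=2) = 1/16 + 3/16 = 1/4

P and Q are independent iff P(P=i,Q=j) = P(P=i)·P(Q=j) for every cell.
  P(P=0)·P(Q=0) = 1/4 × 1/6 = 1/24 = P(P=0,Q=0) ✓
  P(P=0)·P(Q=1) = 1/4 × 7/12 = 7/48 = P(P=0,Q=1) ✓
  P(P=0)·P(Q=2) = 1/4 × 1/4 = 1/16 = P(P=0,Q=2) ✓
  P(P=1)·P(Q=0) = 3/4 × 1/6 = 1/8 = P(P=1,Q=0) ✓
  P(P=1)·P(Q=1) = 3/4 × 7/12 = 7/16 = P(P=1,Q=1) ✓
  P(P=1)·P(Q=2) = 3/4 × 1/4 = 3/16 = P(P=1,Q=2) ✓

Yes, P and Q are independent: every cell factors, so I(P;Q) = 0 bits.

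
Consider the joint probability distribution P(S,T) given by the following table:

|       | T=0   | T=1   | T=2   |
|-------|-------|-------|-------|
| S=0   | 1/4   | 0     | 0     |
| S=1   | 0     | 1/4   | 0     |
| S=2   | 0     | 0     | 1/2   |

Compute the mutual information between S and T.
Marginal P(S) (row sums):
  P(S=0) = 1/4 + 0 + 0 = 1/4
  P(S=1) = 0 + 1/4 + 0 = 1/4
  P(S=2) = 0 + 0 + 1/2 = 1/2
Marginal P(T) (column sums):
  P(T=0) = 1/4 + 0 + 0 = 1/4
  P(T=1) = 0 + 1/4 + 0 = 1/4
  P(T=2) = 0 + 0 + 1/2 = 1/2

H(S) = -[(1/4)·log₂(1/4) + (1/4)·log₂(1/4) + (1/2)·log₂(1/2)]
  = 0.5000 + 0.5000 + 0.5000
  = 1.5000 bits
H(T) = -[(1/4)·log₂(1/4) + (1/4)·log₂(1/4) + (1/2)·log₂(1/2)]
  = 0.5000 + 0.5000 + 0.5000
  = 1.5000 bits
H(S,T) = -[(1/4)·log₂(1/4) + (1/4)·log₂(1/4) + (1/2)·log₂(1/2)]
  = 0.5000 + 0.5000 + 0.5000
  = 1.5000 bits

I(S;T) = H(S) + H(T) - H(S,T)
  = 1.5000 + 1.5000 - 1.5000
  = 1.5000 bits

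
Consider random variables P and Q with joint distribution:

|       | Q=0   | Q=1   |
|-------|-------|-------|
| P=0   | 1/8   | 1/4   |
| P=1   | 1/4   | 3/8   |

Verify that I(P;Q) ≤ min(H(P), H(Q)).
Marginal P(P) (row sums):
  P(P=0) = 1/8 + 1/4 = 3/8
  P(P=1) = 1/4 + 3/8 = 5/8
Marginal P(Q) (column sums):
  P(Q=0) = 1/8 + 1/4 = 3/8
  P(Q=1) = 1/4 + 3/8 = 5/8

H(P) = -[(3/8)·log₂(3/8) + (5/8)·log₂(5/8)]
  = 0.5306 + 0.4238
  = 0.9544 bits
H(Q) = -[(3/8)·log₂(3/8) + (5/8)·log₂(5/8)]
  = 0.5306 + 0.4238
  = 0.9544 bits
H(P,Q) = -[(1/8)·log₂(1/8) + (1/4)·log₂(1/4) + (1/4)·log₂(1/4) + (3/8)·log₂(3/8)]
  = 0.3750 + 0.5000 + 0.5000 + 0.5306
  = 1.9056 bits

I(P;Q) = H(P) + H(Q) - H(P,Q)
  = 0.9544 + 0.9544 - 1.9056
  = 0.0032 bits

min(H(P), H(Q)) = min(0.9544, 0.9544) = 0.9544 bits
Since 0.0032 ≤ 0.9544, the bound is satisfied ✓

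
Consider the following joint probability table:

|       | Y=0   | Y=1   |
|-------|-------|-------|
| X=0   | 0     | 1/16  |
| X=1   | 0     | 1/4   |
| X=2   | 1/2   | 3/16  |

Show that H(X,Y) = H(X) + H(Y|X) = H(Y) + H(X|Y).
Marginal P(X) (row sums):
  P(X=0) = 0 + 1/16 = 1/16
  P(X=1) = 0 + 1/4 = 1/4
  P(X=2) = 1/2 + 3/16 = 11/16
Marginal P(Y) (column sums):
  P(Y=0) = 0 + 0 + 1/2 = 1/2
  P(Y=1) = 1/16 + 1/4 + 3/16 = 1/2

Decomposition 1: H(X) + H(Y|X)
H(X) = -[(1/16)·log₂(1/16) + (1/4)·log₂(1/4) + (11/16)·log₂(11/16)]
  = 0.2500 + 0.5000 + 0.3716
  = 1.1216 bits
H(Y|X) = -Σ P(X,Y)·log₂ P(Y|X), where P(Y|X) = P(X,Y) / P(X)
  (cells with P(X,Y) = 0 contribute 0)
  (X=0,Y=1): P(Y|X) = (1/16)/(1/16) = 1;  -(1/16)·log₂(1) = 0.0000
  (X=1,Y=1): P(Y|X) = (1/4)/(1/4) = 1;  -(1/4)·log₂(1) = 0.0000
  (X=2,Y=0): P(Y|X) = (1/2)/(11/16) = 8/11;  -(1/2)·log₂(8/11) = 0.2297
  (X=2,Y=1): P(Y|X) = (3/16)/(11/16) = 3/11;  -(3/16)·log₂(3/11) = 0.3515
H(Y|X) = 0.0000 + 0.0000 + 0.2297 + 0.3515
  = 0.5812 bits
H(X) + H(Y|X) = 1.1216 + 0.5812 = 1.7028 bits

Decomposition 2: H(Y) + H(X|Y)
H(Y) = -[(1/2)·log₂(1/2) + (1/2)·log₂(1/2)]
  = 0.5000 + 0.5000
  = 1.0000 bits
H(X|Y) = -Σ P(X,Y)·log₂ P(X|Y), where P(X|Y) = P(X,Y) / P(Y)
  (cells with P(X,Y) = 0 contribute 0)
  (X=0,Y=1): P(X|Y) = (1/16)/(1/2) = 1/8;  -(1/16)·log₂(1/8) = 0.1875
  (X=1,Y=1): P(X|Y) = (1/4)/(1/2) = 1/2;  -(1/4)·log₂(1/2) = 0.2500
  (X=2,Y=0): P(X|Y) = (1/2)/(1/2) = 1;  -(1/2)·log₂(1) = 0.0000
  (X=2,Y=1): P(X|Y) = (3/16)/(1/2) = 3/8;  -(3/16)·log₂(3/8) = 0.2653
H(X|Y) = 0.1875 + 0.2500 + 0.0000 + 0.2653
  = 0.7028 bits
H(Y) + H(X|Y) = 1.0000 + 0.7028 = 1.7028 bits

Direct computation of the joint entropy:
H(X,Y) = -[(1/16)·log₂(1/16) + (1/4)·log₂(1/4) + (1/2)·log₂(1/2) + (3/16)·log₂(3/16)]
  = 0.2500 + 0.5000 + 0.5000 + 0.4528
  = 1.7028 bits

All three agree: H(X,Y) = 1.7028 bits ✓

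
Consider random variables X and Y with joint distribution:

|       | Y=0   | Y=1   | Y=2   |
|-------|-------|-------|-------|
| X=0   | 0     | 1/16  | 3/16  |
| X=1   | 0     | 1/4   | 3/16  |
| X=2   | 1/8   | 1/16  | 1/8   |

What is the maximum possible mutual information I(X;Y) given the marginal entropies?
The upper bound on mutual information is I(X;Y) ≤ min(H(X), H(Y)).

Marginal P(X) (row sums):
  P(X=0) = 0 + 1/16 + 3/16 = 1/4
  P(X=1) = 0 + 1/4 + 3/16 = 7/16
  P(X=2) = 1/8 + 1/16 + 1/8 = 5/16
Marginal P(Y) (column sums):
  P(Y=0) = 0 + 0 + 1/8 = 1/8
  P(Y=1) = 1/16 + 1/4 + 1/16 = 3/8
  P(Y=2) = 3/16 + 3/16 + 1/8 = 1/2

H(X) = -[(1/4)·log₂(1/4) + (7/16)·log₂(7/16) + (5/16)·log₂(5/16)]
  = 0.5000 + 0.5218 + 0.5244
  = 1.5462 bits
H(Y) = -[(1/8)·log₂(1/8) + (3/8)·log₂(3/8) + (1/2)·log₂(1/2)]
  = 0.3750 + 0.5306 + 0.5000
  = 1.4056 bits

Maximum possible I(X;Y) = min(1.5462, 1.4056) = 1.4056 bits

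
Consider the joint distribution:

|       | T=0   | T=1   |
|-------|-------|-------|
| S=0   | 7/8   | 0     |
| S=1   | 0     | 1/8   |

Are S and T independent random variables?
Marginal P(S) (row sums):
  P(S=0) = 7/8 + 0 = 7/8
  P(S=1) = 0 + 1/8 = 1/8
Marginal P(T) (column sums):
  P(T=0) = 7/8 + 0 = 7/8
  P(T=1) = 0 + 1/8 = 1/8

S and T are independent iff P(S=i,T=j) = P(S=i)·P(T=j) for every cell.
  P(S=0)·P(T=0) = 7/8 × 7/8 = 49/64, but P(S=0,T=0) = 7/8 ✗

No, S and T are not independent. Quantitatively, I(S;T) > 0:

H(S) = -[(7/8)·log₂(7/8) + (1/8)·log₂(1/8)]
  = 0.1686 + 0.3750
  = 0.5436 bits
H(T) = -[(7/8)·log₂(7/8) + (1/8)·log₂(1/8)]
  = 0.1686 + 0.3750
  = 0.5436 bits
H(S,T) = -[(7/8)·log₂(7/8) + (1/8)·log₂(1/8)]
  = 0.1686 + 0.3750
  = 0.5436 bits
I(S;T) = H(S) + H(T) - H(S,T) = 0.5436 + 0.5436 - 0.5436 = 0.5436 bits > 0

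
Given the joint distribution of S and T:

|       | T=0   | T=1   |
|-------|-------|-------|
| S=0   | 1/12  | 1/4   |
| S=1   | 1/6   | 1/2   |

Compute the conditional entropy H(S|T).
Marginal P(T) (column sums):
  P(T=0) = 1/12 + 1/6 = 1/4
  P(T=1) = 1/4 + 1/2 = 3/4

H(S|T) = -Σ P(S,T)·log₂ P(S|T), where P(S|T) = P(S,T) / P(T)
  (S=0,T=0): P(S|T) = (1/12)/(1/4) = 1/3;  -(1/12)·log₂(1/3) = 0.1321
  (S=0,T=1): P(S|T) = (1/4)/(3/4) = 1/3;  -(1/4)·log₂(1/3) = 0.3962
  (S=1,T=0): P(S|T) = (1/6)/(1/4) = 2/3;  -(1/6)·log₂(2/3) = 0.0975
  (S=1,T=1): P(S|T) = (1/2)/(3/4) = 2/3;  -(1/2)·log₂(2/3) = 0.2925
H(S|T) = 0.1321 + 0.3962 + 0.0975 + 0.2925
  = 0.9183 bits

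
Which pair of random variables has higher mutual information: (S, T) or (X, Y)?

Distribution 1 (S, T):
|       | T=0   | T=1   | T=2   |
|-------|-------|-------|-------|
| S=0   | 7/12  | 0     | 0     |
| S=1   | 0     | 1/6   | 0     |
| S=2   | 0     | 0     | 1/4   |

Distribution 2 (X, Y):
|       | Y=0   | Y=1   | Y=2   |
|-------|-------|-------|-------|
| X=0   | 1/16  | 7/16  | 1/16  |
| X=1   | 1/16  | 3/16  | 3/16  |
Distribution 1 (S, T):
Marginal P(S) (row sums):
  P(S=0) = 7/12 + 0 + 0 = 7/12
  P(S=1) = 0 + 1/6 + 0 = 1/6
  P(S=2) = 0 + 0 + 1/4 = 1/4
Marginal P(T) (column sums):
  P(T=0) = 7/12 + 0 + 0 = 7/12
  P(T=1) = 0 + 1/6 + 0 = 1/6
  P(T=2) = 0 + 0 + 1/4 = 1/4

H(S) = -[(7/12)·log₂(7/12) + (1/6)·log₂(1/6) + (1/4)·log₂(1/4)]
  = 0.4536 + 0.4308 + 0.5000
  = 1.3844 bits
H(T) = -[(7/12)·log₂(7/12) + (1/6)·log₂(1/6) + (1/4)·log₂(1/4)]
  = 0.4536 + 0.4308 + 0.5000
  = 1.3844 bits
H(S,T) = -[(7/12)·log₂(7/12) + (1/6)·log₂(1/6) + (1/4)·log₂(1/4)]
  = 0.4536 + 0.4308 + 0.5000
  = 1.3844 bits

I(S;T) = H(S) + H(T) - H(S,T)
  = 1.3844 + 1.3844 - 1.3844
  = 1.3844 bits

Distribution 2 (X, Y):
Marginal P(X) (row sums):
  P(X=0) = 1/16 + 7/16 + 1/16 = 9/16
  P(X=1) = 1/16 + 3/16 + 3/16 = 7/16
Marginal P(Y) (column sums):
  P(Y=0) = 1/16 + 1/16 = 1/8
  P(Y=1) = 7/16 + 3/16 = 5/8
  P(Y=2) = 1/16 + 3/16 = 1/4

H(X) = -[(9/16)·log₂(9/16) + (7/16)·log₂(7/16)]
  = 0.4669 + 0.5218
  = 0.9887 bits
H(Y) = -[(1/8)·log₂(1/8) + (5/8)·log₂(5/8) + (1/4)·log₂(1/4)]
  = 0.3750 + 0.4238 + 0.5000
  = 1.2988 bits
H(X,Y) = -[(1/16)·log₂(1/16) + (7/16)·log₂(7/16) + (1/16)·log₂(1/16) + (1/16)·log₂(1/16) + (3/16)·log₂(3/16) + (3/16)·log₂(3/16)]
  = 0.2500 + 0.5218 + 0.2500 + 0.2500 + 0.4528 + 0.4528
  = 2.1774 bits

I(X;Y) = H(X) + H(Y) - H(X,Y)
  = 0.9887 + 1.2988 - 2.1774
  = 0.1101 bits

I(S;T) = 1.3844 bits > I(X;Y) = 0.1101 bits, so (S, T) has the higher mutual information (stronger dependence).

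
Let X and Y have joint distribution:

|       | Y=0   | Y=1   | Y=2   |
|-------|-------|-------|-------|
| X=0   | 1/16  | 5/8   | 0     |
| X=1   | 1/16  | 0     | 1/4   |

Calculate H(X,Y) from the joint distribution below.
H(X,Y) = -Σ P(X,Y) log₂ P(X,Y), summed over the non-zero cells:
H(X,Y) = -[(1/16)·log₂(1/16) + (5/8)·log₂(5/8) + (1/16)·log₂(1/16) + (1/4)·log₂(1/4)]
  = 0.2500 + 0.4238 + 0.2500 + 0.5000
  = 1.4238 bits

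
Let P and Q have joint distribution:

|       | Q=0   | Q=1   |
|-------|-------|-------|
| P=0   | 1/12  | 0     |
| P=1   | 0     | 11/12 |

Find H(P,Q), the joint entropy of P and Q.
H(P,Q) = -Σ P(P,Q) log₂ P(P,Q), summed over the non-zero cells:
H(P,Q) = -[(1/12)·log₂(1/12) + (11/12)·log₂(11/12)]
  = 0.2987 + 0.1151
  = 0.4138 bits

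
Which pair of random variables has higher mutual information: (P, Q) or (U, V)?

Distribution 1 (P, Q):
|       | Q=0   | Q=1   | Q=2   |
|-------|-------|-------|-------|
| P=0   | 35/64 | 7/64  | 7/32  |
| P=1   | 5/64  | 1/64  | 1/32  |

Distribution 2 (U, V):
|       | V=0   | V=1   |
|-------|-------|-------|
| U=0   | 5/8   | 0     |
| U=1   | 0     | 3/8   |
Distribution 1 (P, Q):
Marginal P(P) (row sums):
  P(P=0) = 35/64 + 7/64 + 7/32 = 7/8
  P(P=1) = 5/64 + 1/64 + 1/32 = 1/8
Marginal P(Q) (column sums):
  P(Q=0) = 35/64 + 5/64 = 5/8
  P(Q=1) = 7/64 + 1/64 = 1/8
  P(Q=2) = 7/32 + 1/32 = 1/4

H(P) = -[(7/8)·log₂(7/8) + (1/8)·log₂(1/8)]
  = 0.1686 + 0.3750
  = 0.5436 bits
H(Q) = -[(5/8)·log₂(5/8) + (1/8)·log₂(1/8) + (1/4)·log₂(1/4)]
  = 0.4238 + 0.3750 + 0.5000
  = 1.2988 bits
H(P,Q) = -[(35/64)·log₂(35/64) + (7/64)·log₂(7/64) + (7/32)·log₂(7/32) + (5/64)·log₂(5/64) + (1/64)·log₂(1/64) + (1/32)·log₂(1/32)]
  = 0.4762 + 0.3492 + 0.4796 + 0.2873 + 0.0938 + 0.1563
  = 1.8424 bits

I(P;Q) = H(P) + H(Q) - H(P,Q)
  = 0.5436 + 1.2988 - 1.8424
  = 0.0000 bits

Distribution 2 (U, V):
Marginal P(U) (row sums):
  P(U=0) = 5/8 + 0 = 5/8
  P(U=1) = 0 + 3/8 = 3/8
Marginal P(V) (column sums):
  P(V=0) = 5/8 + 0 = 5/8
  P(V=1) = 0 + 3/8 = 3/8

H(U) = -[(5/8)·log₂(5/8) + (3/8)·log₂(3/8)]
  = 0.4238 + 0.5306
  = 0.9544 bits
H(V) = -[(5/8)·log₂(5/8) + (3/8)·log₂(3/8)]
  = 0.4238 + 0.5306
  = 0.9544 bits
H(U,V) = -[(5/8)·log₂(5/8) + (3/8)·log₂(3/8)]
  = 0.4238 + 0.5306
  = 0.9544 bits

I(U;V) = H(U) + H(V) - H(U,V)
  = 0.9544 + 0.9544 - 0.9544
  = 0.9544 bits

I(U;V) = 0.9544 bits > I(P;Q) = 0.0000 bits, so (U, V) has the higher mutual information (stronger dependence).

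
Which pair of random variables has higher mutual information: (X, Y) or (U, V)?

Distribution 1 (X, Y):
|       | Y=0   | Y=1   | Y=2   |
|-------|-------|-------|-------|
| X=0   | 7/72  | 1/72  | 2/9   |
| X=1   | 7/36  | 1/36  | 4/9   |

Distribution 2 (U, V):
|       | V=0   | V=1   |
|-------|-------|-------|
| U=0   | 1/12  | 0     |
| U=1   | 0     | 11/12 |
Distribution 1 (X, Y):
Marginal P(X) (row sums):
  P(X=0) = 7/72 + 1/72 + 2/9 = 1/3
  P(X=1) = 7/36 + 1/36 + 4/9 = 2/3
Marginal P(Y) (column sums):
  P(Y=0) = 7/72 + 7/36 = 7/24
  P(Y=1) = 1/72 + 1/36 = 1/24
  P(Y=2) = 2/9 + 4/9 = 2/3

H(X) = -[(1/3)·log₂(1/3) + (2/3)·log₂(2/3)]
  = 0.5283 + 0.3900
  = 0.9183 bits
H(Y) = -[(7/24)·log₂(7/24) + (1/24)·log₂(1/24) + (2/3)·log₂(2/3)]
  = 0.5185 + 0.1910 + 0.3900
  = 1.0995 bits
H(X,Y) = -[(7/72)·log₂(7/72) + (1/72)·log₂(1/72) + (2/9)·log₂(2/9) + (7/36)·log₂(7/36) + (1/36)·log₂(1/36) + (4/9)·log₂(4/9)]
  = 0.3269 + 0.0857 + 0.4822 + 0.4594 + 0.1436 + 0.5200
  = 2.0178 bits

I(X;Y) = H(X) + H(Y) - H(X,Y)
  = 0.9183 + 1.0995 - 2.0178
  = 0.0000 bits

Distribution 2 (U, V):
Marginal P(U) (row sums):
  P(U=0) = 1/12 + 0 = 1/12
  P(U=1) = 0 + 11/12 = 11/12
Marginal P(V) (column sums):
  P(V=0) = 1/12 + 0 = 1/12
  P(V=1) = 0 + 11/12 = 11/12

H(U) = -[(1/12)·log₂(1/12) + (11/12)·log₂(11/12)]
  = 0.2987 + 0.1151
  = 0.4138 bits
H(V) = -[(1/12)·log₂(1/12) + (11/12)·log₂(11/12)]
  = 0.2987 + 0.1151
  = 0.4138 bits
H(U,V) = -[(1/12)·log₂(1/12) + (11/12)·log₂(11/12)]
  = 0.2987 + 0.1151
  = 0.4138 bits

I(U;V) = H(U) + H(V) - H(U,V)
  = 0.4138 + 0.4138 - 0.4138
  = 0.4138 bits

I(U;V) = 0.4138 bits > I(X;Y) = 0.0000 bits, so (U, V) has the higher mutual information (stronger dependence).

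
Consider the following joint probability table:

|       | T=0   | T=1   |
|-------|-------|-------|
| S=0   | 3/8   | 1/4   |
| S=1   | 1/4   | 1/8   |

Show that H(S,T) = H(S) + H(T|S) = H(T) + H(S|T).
Marginal P(S) (row sums):
  P(S=0) = 3/8 + 1/4 = 5/8
  P(S=1) = 1/4 + 1/8 = 3/8
Marginal P(T) (column sums):
  P(T=0) = 3/8 + 1/4 = 5/8
  P(T=1) = 1/4 + 1/8 = 3/8

Decomposition 1: H(S) + H(T|S)
H(S) = -[(5/8)·log₂(5/8) + (3/8)·log₂(3/8)]
  = 0.4238 + 0.5306
  = 0.9544 bits
H(T|S) = -Σ P(S,T)·log₂ P(T|S), where P(T|S) = P(S,T) / P(S)
  (S=0,T=0): P(T|S) = (3/8)/(5/8) = 3/5;  -(3/8)·log₂(3/5) = 0.2764
  (S=0,T=1): P(T|S) = (1/4)/(5/8) = 2/5;  -(1/4)·log₂(2/5) = 0.3305
  (S=1,T=0): P(T|S) = (1/4)/(3/8) = 2/3;  -(1/4)·log₂(2/3) = 0.1462
  (S=1,T=1): P(T|S) = (1/8)/(3/8) = 1/3;  -(1/8)·log₂(1/3) = 0.1981
H(T|S) = 0.2764 + 0.3305 + 0.1462 + 0.1981
  = 0.9512 bits
H(S) + H(T|S) = 0.9544 + 0.9512 = 1.9056 bits

Decomposition 2: H(T) + H(S|T)
H(T) = -[(5/8)·log₂(5/8) + (3/8)·log₂(3/8)]
  = 0.4238 + 0.5306
  = 0.9544 bits
H(S|T) = -Σ P(S,T)·log₂ P(S|T), where P(S|T) = P(S,T) / P(T)
  (S=0,T=0): P(S|T) = (3/8)/(5/8) = 3/5;  -(3/8)·log₂(3/5) = 0.2764
  (S=0,T=1): P(S|T) = (1/4)/(3/8) = 2/3;  -(1/4)·log₂(2/3) = 0.1462
  (S=1,T=0): P(S|T) = (1/4)/(5/8) = 2/5;  -(1/4)·log₂(2/5) = 0.3305
  (S=1,T=1): P(S|T) = (1/8)/(3/8) = 1/3;  -(1/8)·log₂(1/3) = 0.1981
H(S|T) = 0.2764 + 0.1462 + 0.3305 + 0.1981
  = 0.9512 bits
H(T) + H(S|T) = 0.9544 + 0.9512 = 1.9056 bits

Direct computation of the joint entropy:
H(S,T) = -[(3/8)·log₂(3/8) + (1/4)·log₂(1/4) + (1/4)·log₂(1/4) + (1/8)·log₂(1/8)]
  = 0.5306 + 0.5000 + 0.5000 + 0.3750
  = 1.9056 bits

All three agree: H(S,T) = 1.9056 bits ✓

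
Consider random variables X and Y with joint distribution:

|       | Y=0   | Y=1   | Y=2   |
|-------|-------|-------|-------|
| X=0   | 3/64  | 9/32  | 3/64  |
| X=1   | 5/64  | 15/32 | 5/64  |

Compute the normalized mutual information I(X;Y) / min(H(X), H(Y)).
Marginal P(X) (row sums):
  P(X=0) = 3/64 + 9/32 + 3/64 = 3/8
  P(X=1) = 5/64 + 15/32 + 5/64 = 5/8
Marginal P(Y) (column sums):
  P(Y=0) = 3/64 + 5/64 = 1/8
  P(Y=1) = 9/32 + 15/32 = 3/4
  P(Y=2) = 3/64 + 5/64 = 1/8

H(X) = -[(3/8)·log₂(3/8) + (5/8)·log₂(5/8)]
  = 0.5306 + 0.4238
  = 0.9544 bits
H(Y) = -[(1/8)·log₂(1/8) + (3/4)·log₂(3/4) + (1/8)·log₂(1/8)]
  = 0.3750 + 0.3113 + 0.3750
  = 1.0613 bits
H(X,Y) = -[(3/64)·log₂(3/64) + (9/32)·log₂(9/32) + (3/64)·log₂(3/64) + (5/64)·log₂(5/64) + (15/32)·log₂(15/32) + (5/64)·log₂(5/64)]
  = 0.2070 + 0.5147 + 0.2070 + 0.2873 + 0.5124 + 0.2873
  = 2.0157 bits

I(X;Y) = H(X) + H(Y) - H(X,Y)
  = 0.9544 + 1.0613 - 2.0157
  = 0.0000 bits

min(H(X), H(Y)) = min(0.9544, 1.0613) = 0.9544 bits
Normalized MI = 0.0000 / 0.9544 = 0.0000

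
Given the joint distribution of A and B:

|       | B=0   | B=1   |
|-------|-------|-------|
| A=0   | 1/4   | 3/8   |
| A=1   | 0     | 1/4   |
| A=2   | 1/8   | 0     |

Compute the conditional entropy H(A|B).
Marginal P(B) (column sums):
  P(B=0) = 1/4 + 0 + 1/8 = 3/8
  P(B=1) = 3/8 + 1/4 + 0 = 5/8

H(A|B) = -Σ P(A,B)·log₂ P(A|B), where P(A|B) = P(A,B) / P(B)
  (cells with P(A,B) = 0 contribute 0)
  (A=0,B=0): P(A|B) = (1/4)/(3/8) = 2/3;  -(1/4)·log₂(2/3) = 0.1462
  (A=0,B=1): P(A|B) = (3/8)/(5/8) = 3/5;  -(3/8)·log₂(3/5) = 0.2764
  (A=1,B=1): P(A|B) = (1/4)/(5/8) = 2/5;  -(1/4)·log₂(2/5) = 0.3305
  (A=2,B=0): P(A|B) = (1/8)/(3/8) = 1/3;  -(1/8)·log₂(1/3) = 0.1981
H(A|B) = 0.1462 + 0.2764 + 0.3305 + 0.1981
  = 0.9512 bits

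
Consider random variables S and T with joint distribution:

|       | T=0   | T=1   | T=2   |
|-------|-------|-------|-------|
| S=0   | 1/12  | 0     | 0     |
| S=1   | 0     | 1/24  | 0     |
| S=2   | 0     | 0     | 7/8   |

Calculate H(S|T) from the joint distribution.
Marginal P(T) (column sums):
  P(T=0) = 1/12 + 0 + 0 = 1/12
  P(T=1) = 0 + 1/24 + 0 = 1/24
  P(T=2) = 0 + 0 + 7/8 = 7/8

H(S|T) = -Σ P(S,T)·log₂ P(S|T), where P(S|T) = P(S,T) / P(T)
  (cells with P(S,T) = 0 contribute 0)
  (S=0,T=0): P(S|T) = (1/12)/(1/12) = 1;  -(1/12)·log₂(1) = 0.0000
  (S=1,T=1): P(S|T) = (1/24)/(1/24) = 1;  -(1/24)·log₂(1) = 0.0000
  (S=2,T=2): P(S|T) = (7/8)/(7/8) = 1;  -(7/8)·log₂(1) = 0.0000
H(S|T) = 0.0000 + 0.0000 + 0.0000
  = 0.0000 bits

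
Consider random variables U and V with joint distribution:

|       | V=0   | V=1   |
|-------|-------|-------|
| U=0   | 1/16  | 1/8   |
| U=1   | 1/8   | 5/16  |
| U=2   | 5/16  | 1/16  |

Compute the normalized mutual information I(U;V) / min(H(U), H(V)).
Marginal P(U) (row sums):
  P(U=0) = 1/16 + 1/8 = 3/16
  P(U=1) = 1/8 + 5/16 = 7/16
  P(U=2) = 5/16 + 1/16 = 3/8
Marginal P(V) (column sums):
  P(V=0) = 1/16 + 1/8 + 5/16 = 1/2
  P(V=1) = 1/8 + 5/16 + 1/16 = 1/2

H(U) = -[(3/16)·log₂(3/16) + (7/16)·log₂(7/16) + (3/8)·log₂(3/8)]
  = 0.4528 + 0.5218 + 0.5306
  = 1.5052 bits
H(V) = -[(1/2)·log₂(1/2) + (1/2)·log₂(1/2)]
  = 0.5000 + 0.5000
  = 1.0000 bits
H(U,V) = -[(1/16)·log₂(1/16) + (1/8)·log₂(1/8) + (1/8)·log₂(1/8) + (5/16)·log₂(5/16) + (5/16)·log₂(5/16) + (1/16)·log₂(1/16)]
  = 0.2500 + 0.3750 + 0.3750 + 0.5244 + 0.5244 + 0.2500
  = 2.2988 bits

I(U;V) = H(U) + H(V) - H(U,V)
  = 1.5052 + 1.0000 - 2.2988
  = 0.2064 bits

min(H(U), H(V)) = min(1.5052, 1.0000) = 1.0000 bits
Normalized MI = 0.2064 / 1.0000 = 0.2064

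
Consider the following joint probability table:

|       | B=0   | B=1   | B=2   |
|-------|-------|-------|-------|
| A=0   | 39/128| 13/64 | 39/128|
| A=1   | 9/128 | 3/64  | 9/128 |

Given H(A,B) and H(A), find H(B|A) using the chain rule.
From the chain rule: H(A,B) = H(A) + H(B|A)
Therefore: H(B|A) = H(A,B) - H(A)

H(A,B) = -[(39/128)·log₂(39/128) + (13/64)·log₂(13/64) + (39/128)·log₂(39/128) + (9/128)·log₂(9/128) + (3/64)·log₂(3/64) + (9/128)·log₂(9/128)]
  = 0.5224 + 0.4671 + 0.5224 + 0.2693 + 0.2070 + 0.2693
  = 2.2575 bits
Marginal P(A) (row sums):
  P(A=0) = 39/128 + 13/64 + 39/128 = 13/16
  P(A=1) = 9/128 + 3/64 + 9/128 = 3/16
H(A) = -[(13/16)·log₂(13/16) + (3/16)·log₂(3/16)]
  = 0.2434 + 0.4528
  = 0.6962 bits

H(B|A) = 2.2575 - 0.6962 = 1.5613 bits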